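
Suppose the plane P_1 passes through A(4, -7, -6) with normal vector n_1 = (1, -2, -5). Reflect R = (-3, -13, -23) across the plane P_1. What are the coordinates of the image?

P_1: n_1·r = n_1·A gives x - 2y - 5z = 48.
λ = (n·R − d)/|n|² = (138 − 48)/30 = 3.
Reflection = R − 2λn = (-3, -13, -23) − 6·(1, -2, -5) = (-9, -1, 7).

(-9, -1, 7)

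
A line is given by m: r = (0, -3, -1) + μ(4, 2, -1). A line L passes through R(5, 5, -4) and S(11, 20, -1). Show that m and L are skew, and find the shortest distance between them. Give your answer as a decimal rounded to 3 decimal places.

A direction vector for L is S − R = (6, 15, 3).
Common perpendicular direction n = (4, 2, -1) × (6, 15, 3) = (21, -18, 48).
With w = (5, 5, -4) − (0, -3, -1) = (5, 8, -3), w · n = -183.
Since n ≠ 0 the lines are not parallel, and w · n = -183 ≠ 0 so they do not intersect; hence they are skew.
Distance = |w · n| / |n| = |-183| / √3069 ≈ 3.303.

3.303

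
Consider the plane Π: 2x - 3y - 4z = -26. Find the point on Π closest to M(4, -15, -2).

(-2, -6, 10)

Foot = M − λn with λ = (n·M − d)/|n|² = (61 − (-26))/29 = 3.
Foot = (4, -15, -2) − 3·(2, -3, -4) = (-2, -6, 10).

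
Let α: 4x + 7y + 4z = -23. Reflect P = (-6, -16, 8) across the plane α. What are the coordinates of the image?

(2, -2, 16)

λ = (n·P − d)/|n|² = (-104 − (-23))/81 = -1.
Reflection = P − 2λn = (-6, -16, 8) − (-2)·(4, 7, 4) = (2, -2, 16).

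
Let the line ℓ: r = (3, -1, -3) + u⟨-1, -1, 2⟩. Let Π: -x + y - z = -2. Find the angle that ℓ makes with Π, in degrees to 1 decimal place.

sin θ = |n·v| / (|n||v|) = |-2| / (√3 · √6) = 0.47140.
θ ≈ 28.1°.

28.1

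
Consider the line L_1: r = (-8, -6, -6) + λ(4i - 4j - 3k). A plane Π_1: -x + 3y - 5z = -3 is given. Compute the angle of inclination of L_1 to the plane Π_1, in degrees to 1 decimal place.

sin θ = |n·v| / (|n||v|) = |-1| / (√35 · √41) = 0.02640.
θ ≈ 1.5°.

1.5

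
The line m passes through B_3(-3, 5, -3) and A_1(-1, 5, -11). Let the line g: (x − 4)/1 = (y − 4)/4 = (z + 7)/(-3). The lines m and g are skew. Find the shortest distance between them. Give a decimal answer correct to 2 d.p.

A direction vector for m is A_1 − B_3 = (2, 0, -8).
g has direction (1, 4, -3) through (4, 4, -7).
Common perpendicular direction n = (2, 0, -8) × (1, 4, -3) = (32, -2, 8).
With w = (4, 4, -7) − (-3, 5, -3) = (7, -1, -4), w · n = 194.
Distance = |w · n| / |n| = |194| / √1092 ≈ 5.87.

5.87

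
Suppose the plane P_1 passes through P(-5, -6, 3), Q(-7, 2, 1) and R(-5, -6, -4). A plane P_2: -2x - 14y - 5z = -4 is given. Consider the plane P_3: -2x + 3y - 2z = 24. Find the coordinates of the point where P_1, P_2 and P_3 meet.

PQ = (-2, 8, -2), PR = (0, 0, -7); a normal to P_1 is PQ × PR = (-56, -14, 0).
Using P: P_1 has equation -56x - 14y = 364.
Solving the 3×3 linear system -56x - 14y = 364, -2x - 14y - 5z = -4, -2x + 3y - 2z = 24 (e.g. by elimination or Cramer's rule, determinant = -2492) gives (-7, 2, -2).

(-7, 2, -2)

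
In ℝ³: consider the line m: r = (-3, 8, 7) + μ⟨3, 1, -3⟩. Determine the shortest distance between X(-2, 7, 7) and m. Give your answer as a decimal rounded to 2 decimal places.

1.34

Taking (-3, 8, 7) on m with direction v = (3, 1, -3): w = X − (-3, 8, 7) = (1, -1, 0), and w × v = (3, 3, 4).
Distance = |w × v| / |v| = √34 / √19 ≈ 1.34.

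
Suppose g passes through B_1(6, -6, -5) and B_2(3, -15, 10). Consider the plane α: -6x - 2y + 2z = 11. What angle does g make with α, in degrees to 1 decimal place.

34.1

A direction vector for g is B_2 − B_1 = (-3, -9, 15).
sin θ = |n·v| / (|n||v|) = |66| / (√44 · √315) = 0.56061.
θ ≈ 34.1°.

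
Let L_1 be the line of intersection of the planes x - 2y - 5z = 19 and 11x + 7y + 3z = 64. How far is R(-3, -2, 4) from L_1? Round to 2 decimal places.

Direction of L_1: (1, -2, -5) × (11, 7, 3) = (29, -58, 29).
A point on L_1: solving the two plane equations with x = 3 gives (3, 7, -6).
Taking (3, 7, -6) on L_1 with direction v = (29, -58, 29): w = R − (3, 7, -6) = (-6, -9, 10), and w × v = (319, 464, 609).
Distance = |w × v| / |v| = √687938 / √5046 ≈ 11.68.

11.68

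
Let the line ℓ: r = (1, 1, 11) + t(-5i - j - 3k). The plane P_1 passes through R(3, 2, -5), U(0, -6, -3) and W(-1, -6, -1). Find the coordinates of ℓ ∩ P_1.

(-4, 0, 8)

RU = (-3, -8, 2), RW = (-4, -8, 4); a normal to P_1 is RU × RW = (-16, 4, -8).
Using R: P_1 has equation -16x + 4y - 8z = 0.
Substitute r = (1, 1, 11) + t(-5, -1, -3) into the plane: -100 + 100t = 0, so t = 1.
Intersection: (1, 1, 11) + 1·(-5, -1, -3) = (-4, 0, 8).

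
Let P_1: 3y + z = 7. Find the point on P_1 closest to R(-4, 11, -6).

Foot = R − λn with λ = (n·R − d)/|n|² = (27 − 7)/10 = 2.
Foot = (-4, 11, -6) − 2·(0, 3, 1) = (-4, 5, -8).

(-4, 5, -8)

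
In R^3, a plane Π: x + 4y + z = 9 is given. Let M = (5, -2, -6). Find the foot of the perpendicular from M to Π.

Foot = M − λn with λ = (n·M − d)/|n|² = (-9 − 9)/18 = -1.
Foot = (5, -2, -6) − (-1)·(1, 4, 1) = (6, 2, -5).

(6, 2, -5)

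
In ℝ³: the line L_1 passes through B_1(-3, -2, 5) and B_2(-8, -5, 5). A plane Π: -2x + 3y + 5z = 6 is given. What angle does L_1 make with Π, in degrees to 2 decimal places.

A direction vector for L_1 is B_2 − B_1 = (-5, -3, 0).
sin θ = |n·v| / (|n||v|) = |1| / (√38 · √34) = 0.02782.
θ ≈ 1.59°.

1.59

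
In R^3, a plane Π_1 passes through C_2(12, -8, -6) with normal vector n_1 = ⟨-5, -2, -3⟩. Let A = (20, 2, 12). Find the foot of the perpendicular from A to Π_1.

Π_1: n_1·r = n_1·C_2 gives -5x - 2y - 3z = -26.
Foot = A − λn with λ = (n·A − d)/|n|² = (-140 − (-26))/38 = -3.
Foot = (20, 2, 12) − (-3)·(-5, -2, -3) = (5, -4, 3).

(5, -4, 3)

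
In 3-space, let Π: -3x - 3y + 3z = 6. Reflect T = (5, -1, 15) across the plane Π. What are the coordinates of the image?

λ = (n·T − d)/|n|² = (33 − 6)/27 = 1.
Reflection = T − 2λn = (5, -1, 15) − 2·(-3, -3, 3) = (11, 5, 9).

(11, 5, 9)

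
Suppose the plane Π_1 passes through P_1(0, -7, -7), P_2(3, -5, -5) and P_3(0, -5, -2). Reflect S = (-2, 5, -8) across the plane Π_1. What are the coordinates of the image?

(6, -15, 0)

P_1P_2 = (3, 2, 2), P_1P_3 = (0, 2, 5); a normal to Π_1 is P_1P_2 × P_1P_3 = (6, -15, 6).
Using P_1: Π_1 has equation 6x - 15y + 6z = 63.
λ = (n·S − d)/|n|² = (-135 − 63)/297 = -2/3.
Reflection = S − 2λn = (-2, 5, -8) − (-4/3)·(6, -15, 6) = (6, -15, 0).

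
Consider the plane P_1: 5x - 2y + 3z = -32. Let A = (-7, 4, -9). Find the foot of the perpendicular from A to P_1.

Foot = A − λn with λ = (n·A − d)/|n|² = (-70 − (-32))/38 = -1.
Foot = (-7, 4, -9) − (-1)·(5, -2, 3) = (-2, 2, -6).

(-2, 2, -6)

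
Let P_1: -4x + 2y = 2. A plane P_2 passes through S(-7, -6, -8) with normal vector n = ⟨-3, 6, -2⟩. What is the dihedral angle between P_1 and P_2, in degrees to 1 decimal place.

P_2: n·r = n·S gives -3x + 6y - 2z = 1.
cos θ = |n₁·n₂| / (|n₁||n₂|) = |24| / (√20 · √49).
θ = arccos(0.76665) ≈ 39.9°.

39.9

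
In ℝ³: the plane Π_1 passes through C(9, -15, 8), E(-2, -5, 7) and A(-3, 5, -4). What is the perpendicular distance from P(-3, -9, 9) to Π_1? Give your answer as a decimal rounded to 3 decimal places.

CE = (-11, 10, -1), CA = (-12, 20, -12); a normal to Π_1 is CE × CA = (-100, -120, -100).
Using C: Π_1 has equation -100x - 120y - 100z = 100.
n·P − d = (-100)·(-3) + (-120)·(-9) + (-100)·(9) − 100 = 380; |n| = √34400.
Distance = |380| / √34400 = 380/√34400 ≈ 2.049.

2.049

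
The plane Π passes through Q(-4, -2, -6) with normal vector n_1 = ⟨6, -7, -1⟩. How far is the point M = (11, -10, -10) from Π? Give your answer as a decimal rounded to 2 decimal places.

Π: n_1·r = n_1·Q gives 6x - 7y - z = -4.
n·M − d = (6)·(11) + (-7)·(-10) + (-1)·(-10) − (-4) = 150; |n| = √86.
Distance = |150| / √86 = 150/√86 ≈ 16.17.

16.17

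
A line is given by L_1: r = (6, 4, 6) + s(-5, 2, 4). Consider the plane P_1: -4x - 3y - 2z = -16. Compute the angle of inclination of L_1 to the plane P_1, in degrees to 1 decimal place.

sin θ = |n·v| / (|n||v|) = |6| / (√29 · √45) = 0.16609.
θ ≈ 9.6°.

9.6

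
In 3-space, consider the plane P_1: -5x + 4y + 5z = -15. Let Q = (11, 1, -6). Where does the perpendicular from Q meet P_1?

(6, 5, -1)

Foot = Q − λn with λ = (n·Q − d)/|n|² = (-81 − (-15))/66 = -1.
Foot = (11, 1, -6) − (-1)·(-5, 4, 5) = (6, 5, -1).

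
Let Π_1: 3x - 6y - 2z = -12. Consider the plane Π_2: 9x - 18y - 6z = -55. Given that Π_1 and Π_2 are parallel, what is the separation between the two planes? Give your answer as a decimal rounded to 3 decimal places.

0.905

Rescale Π_2 by 1/3: 3x - 6y - 2z = -55/3. Then distance = |-12 − (-55/3)| / √49 ≈ 0.905.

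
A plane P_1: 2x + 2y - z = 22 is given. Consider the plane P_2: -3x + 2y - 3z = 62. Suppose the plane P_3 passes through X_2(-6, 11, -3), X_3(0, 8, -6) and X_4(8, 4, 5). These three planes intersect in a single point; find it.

(-4, 10, -10)

X_2X_3 = (6, -3, -3), X_2X_4 = (14, -7, 8); a normal to P_3 is X_2X_3 × X_2X_4 = (-45, -90, 0).
Using X_2: P_3 has equation -45x - 90y = -720.
Solving the 3×3 linear system 2x + 2y - z = 22, -3x + 2y - 3z = 62, -45x - 90y = -720 (e.g. by elimination or Cramer's rule, determinant = -630) gives (-4, 10, -10).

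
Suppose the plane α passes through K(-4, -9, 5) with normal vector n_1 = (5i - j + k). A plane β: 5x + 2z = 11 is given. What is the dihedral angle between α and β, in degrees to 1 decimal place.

15.2

α: n_1·r = n_1·K gives 5x - y + z = -6.
cos θ = |n₁·n₂| / (|n₁||n₂|) = |27| / (√27 · √29).
θ = arccos(0.96490) ≈ 15.2°.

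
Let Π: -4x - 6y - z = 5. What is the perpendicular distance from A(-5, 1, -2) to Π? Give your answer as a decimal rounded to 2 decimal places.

1.51

n·A − d = (-4)·(-5) + (-6)·(1) + (-1)·(-2) − 5 = 11; |n| = √53.
Distance = |11| / √53 = 11/√53 ≈ 1.51.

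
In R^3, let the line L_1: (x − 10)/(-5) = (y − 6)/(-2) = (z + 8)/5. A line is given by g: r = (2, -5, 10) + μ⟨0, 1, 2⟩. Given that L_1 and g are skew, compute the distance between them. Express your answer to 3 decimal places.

8.918

L_1 has direction (-5, -2, 5) through (10, 6, -8).
Common perpendicular direction n = (-5, -2, 5) × (0, 1, 2) = (-9, 10, -5).
With w = (2, -5, 10) − (10, 6, -8) = (-8, -11, 18), w · n = -128.
Distance = |w · n| / |n| = |-128| / √206 ≈ 8.918.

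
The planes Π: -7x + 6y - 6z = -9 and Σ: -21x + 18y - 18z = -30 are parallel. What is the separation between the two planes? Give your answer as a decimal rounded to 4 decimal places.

0.0909

Rescale Σ by 1/3: -7x + 6y - 6z = -10. Then distance = |-9 − (-10)| / √121 ≈ 0.0909.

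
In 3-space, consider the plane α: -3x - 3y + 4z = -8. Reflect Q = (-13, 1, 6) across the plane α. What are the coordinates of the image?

λ = (n·Q − d)/|n|² = (60 − (-8))/34 = 2.
Reflection = Q − 2λn = (-13, 1, 6) − 4·(-3, -3, 4) = (-1, 13, -10).

(-1, 13, -10)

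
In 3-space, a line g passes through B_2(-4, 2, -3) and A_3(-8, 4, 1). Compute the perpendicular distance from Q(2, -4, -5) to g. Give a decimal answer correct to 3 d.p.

4.714

A direction vector for g is A_3 − B_2 = (-4, 2, 4).
Taking (-4, 2, -3) on g with direction v = (-4, 2, 4): w = Q − (-4, 2, -3) = (6, -6, -2), and w × v = (-20, -16, -12).
Distance = |w × v| / |v| = √800 / √36 ≈ 4.714.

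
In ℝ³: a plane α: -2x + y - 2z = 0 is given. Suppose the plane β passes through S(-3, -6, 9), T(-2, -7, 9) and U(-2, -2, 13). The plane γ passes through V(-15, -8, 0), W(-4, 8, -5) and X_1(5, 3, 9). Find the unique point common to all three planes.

ST = (1, -1, 0), SU = (1, 4, 4); a normal to β is ST × SU = (-4, -4, 5).
Using S: β has equation -4x - 4y + 5z = 81.
VW = (11, 16, -5), VX_1 = (20, 11, 9); a normal to γ is VW × VX_1 = (199, -199, -199).
Using V: γ has equation 199x - 199y - 199z = -1393.
Solving the 3×3 linear system -2x + y - 2z = 0, -4x - 4y + 5z = 81, 199x - 199y - 199z = -1393 (e.g. by elimination or Cramer's rule, determinant = -6567) gives (-8, -6, 5).

(-8, -6, 5)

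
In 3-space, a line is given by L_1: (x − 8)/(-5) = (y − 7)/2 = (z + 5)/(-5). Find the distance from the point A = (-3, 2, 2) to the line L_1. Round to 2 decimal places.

13.90

L_1 has direction (-5, 2, -5) through (8, 7, -5).
Taking (8, 7, -5) on L_1 with direction v = (-5, 2, -5): w = A − (8, 7, -5) = (-11, -5, 7), and w × v = (11, -90, -47).
Distance = |w × v| / |v| = √10430 / √54 ≈ 13.90.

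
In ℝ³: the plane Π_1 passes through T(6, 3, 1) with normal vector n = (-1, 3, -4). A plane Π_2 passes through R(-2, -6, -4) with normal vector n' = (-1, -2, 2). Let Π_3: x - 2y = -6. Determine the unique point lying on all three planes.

Π_1: n·r = n·T gives -x + 3y - 4z = -1.
Π_2: n'·r = n'·R gives -x - 2y + 2z = 6.
Solving the 3×3 linear system -x + 3y - 4z = -1, -x - 2y + 2z = 6, x - 2y = -6 (e.g. by elimination or Cramer's rule, determinant = -14) gives (-4, 1, 2).

(-4, 1, 2)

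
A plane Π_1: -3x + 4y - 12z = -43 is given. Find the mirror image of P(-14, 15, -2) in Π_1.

(-8, 7, 22)

λ = (n·P − d)/|n|² = (126 − (-43))/169 = 1.
Reflection = P − 2λn = (-14, 15, -2) − 2·(-3, 4, -12) = (-8, 7, 22).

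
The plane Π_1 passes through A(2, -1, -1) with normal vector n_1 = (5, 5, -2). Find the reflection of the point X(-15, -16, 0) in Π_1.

Π_1: n_1·r = n_1·A gives 5x + 5y - 2z = 7.
λ = (n·X − d)/|n|² = (-155 − 7)/54 = -3.
Reflection = X − 2λn = (-15, -16, 0) − (-6)·(5, 5, -2) = (15, 14, -12).

(15, 14, -12)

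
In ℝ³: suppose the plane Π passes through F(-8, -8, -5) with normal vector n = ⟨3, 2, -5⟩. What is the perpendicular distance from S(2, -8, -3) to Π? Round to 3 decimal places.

3.244

Π: n·r = n·F gives 3x + 2y - 5z = -15.
n·S − d = (3)·(2) + (2)·(-8) + (-5)·(-3) − (-15) = 20; |n| = √38.
Distance = |20| / √38 = 20/√38 ≈ 3.244.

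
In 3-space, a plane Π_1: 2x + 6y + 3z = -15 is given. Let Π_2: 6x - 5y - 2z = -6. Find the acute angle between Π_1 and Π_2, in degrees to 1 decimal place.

64.8

cos θ = |n₁·n₂| / (|n₁||n₂|) = |-24| / (√49 · √65).
θ = arccos(0.42526) ≈ 64.8°.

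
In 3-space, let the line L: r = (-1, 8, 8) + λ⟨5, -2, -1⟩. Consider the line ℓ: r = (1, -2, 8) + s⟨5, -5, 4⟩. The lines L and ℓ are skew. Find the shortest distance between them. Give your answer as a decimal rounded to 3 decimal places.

7.017

Common perpendicular direction n = (5, -2, -1) × (5, -5, 4) = (-13, -25, -15).
With w = (1, -2, 8) − (-1, 8, 8) = (2, -10, 0), w · n = 224.
Distance = |w · n| / |n| = |224| / √1019 ≈ 7.017.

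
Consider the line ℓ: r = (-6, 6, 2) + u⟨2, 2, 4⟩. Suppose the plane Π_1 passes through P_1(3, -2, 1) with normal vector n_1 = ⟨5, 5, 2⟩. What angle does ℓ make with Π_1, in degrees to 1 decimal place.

51.1

Π_1: n_1·r = n_1·P_1 gives 5x + 5y + 2z = 7.
sin θ = |n·v| / (|n||v|) = |28| / (√54 · √24) = 0.77778.
θ ≈ 51.1°.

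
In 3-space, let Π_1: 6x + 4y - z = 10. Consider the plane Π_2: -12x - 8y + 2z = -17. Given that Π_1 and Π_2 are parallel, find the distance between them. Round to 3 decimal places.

0.206

Rescale Π_2 by 1/(-2): 6x + 4y - z = 17/2. Then distance = |10 − (17/2)| / √53 ≈ 0.206.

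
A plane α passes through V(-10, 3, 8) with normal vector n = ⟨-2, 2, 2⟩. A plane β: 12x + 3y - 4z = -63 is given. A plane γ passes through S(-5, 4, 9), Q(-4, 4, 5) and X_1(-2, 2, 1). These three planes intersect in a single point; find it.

(-7, 11, 3)

α: n·r = n·V gives -2x + 2y + 2z = 42.
SQ = (1, 0, -4), SX_1 = (3, -2, -8); a normal to γ is SQ × SX_1 = (-8, -4, -2).
Using S: γ has equation -8x - 4y - 2z = 6.
Solving the 3×3 linear system -2x + 2y + 2z = 42, 12x + 3y - 4z = -63, -8x - 4y - 2z = 6 (e.g. by elimination or Cramer's rule, determinant = 108) gives (-7, 11, 3).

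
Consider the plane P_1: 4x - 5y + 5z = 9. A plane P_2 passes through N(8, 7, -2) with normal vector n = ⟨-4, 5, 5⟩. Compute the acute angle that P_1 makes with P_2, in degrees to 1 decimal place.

P_2: n·r = n·N gives -4x + 5y + 5z = -7.
cos θ = |n₁·n₂| / (|n₁||n₂|) = |-16| / (√66 · √66).
θ = arccos(0.24242) ≈ 76.0°.

76.0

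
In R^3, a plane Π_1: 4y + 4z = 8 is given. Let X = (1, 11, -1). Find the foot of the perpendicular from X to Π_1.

Foot = X − λn with λ = (n·X − d)/|n|² = (40 − 8)/32 = 1.
Foot = (1, 11, -1) − 1·(0, 4, 4) = (1, 7, -5).

(1, 7, -5)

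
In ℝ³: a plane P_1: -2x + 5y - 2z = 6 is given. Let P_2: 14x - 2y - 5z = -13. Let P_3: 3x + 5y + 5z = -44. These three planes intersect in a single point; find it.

Solving the 3×3 linear system -2x + 5y - 2z = 6, 14x - 2y - 5z = -13, 3x + 5y + 5z = -44 (e.g. by elimination or Cramer's rule, determinant = -607) gives (-3, -2, -5).

(-3, -2, -5)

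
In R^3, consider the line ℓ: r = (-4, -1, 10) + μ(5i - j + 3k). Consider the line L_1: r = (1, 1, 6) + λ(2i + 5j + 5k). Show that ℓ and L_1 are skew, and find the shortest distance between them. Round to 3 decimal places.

6.373

Common perpendicular direction n = (5, -1, 3) × (2, 5, 5) = (-20, -19, 27).
With w = (1, 1, 6) − (-4, -1, 10) = (5, 2, -4), w · n = -246.
Since n ≠ 0 the lines are not parallel, and w · n = -246 ≠ 0 so they do not intersect; hence they are skew.
Distance = |w · n| / |n| = |-246| / √1490 ≈ 6.373.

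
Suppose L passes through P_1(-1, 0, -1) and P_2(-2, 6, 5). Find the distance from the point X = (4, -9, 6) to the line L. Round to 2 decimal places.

A direction vector for L is P_2 − P_1 = (-1, 6, 6).
Taking (-1, 0, -1) on L with direction v = (-1, 6, 6): w = X − (-1, 0, -1) = (5, -9, 7), and w × v = (-96, -37, 21).
Distance = |w × v| / |v| = √11026 / √73 ≈ 12.29.

12.29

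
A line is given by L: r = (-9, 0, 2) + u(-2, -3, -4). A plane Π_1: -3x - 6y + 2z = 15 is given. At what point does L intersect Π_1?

Substitute r = (-9, 0, 2) + t(-2, -3, -4) into the plane: 31 + 16t = 15, so t = -1.
Intersection: (-9, 0, 2) + (-1)·(-2, -3, -4) = (-7, 3, 6).

(-7, 3, 6)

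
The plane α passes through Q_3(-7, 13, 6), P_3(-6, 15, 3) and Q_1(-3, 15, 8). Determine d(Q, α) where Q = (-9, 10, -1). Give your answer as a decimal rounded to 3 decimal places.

Q_3P_3 = (1, 2, -3), Q_3Q_1 = (4, 2, 2); a normal to α is Q_3P_3 × Q_3Q_1 = (10, -14, -6).
Using Q_3: α has equation 10x - 14y - 6z = -288.
n·Q − d = (10)·(-9) + (-14)·(10) + (-6)·(-1) − (-288) = 64; |n| = √332.
Distance = |64| / √332 = 64/√332 ≈ 3.512.

3.512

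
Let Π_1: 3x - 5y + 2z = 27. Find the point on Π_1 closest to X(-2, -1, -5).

(1, -6, -3)

Foot = X − λn with λ = (n·X − d)/|n|² = (-11 − 27)/38 = -1.
Foot = (-2, -1, -5) − (-1)·(3, -5, 2) = (1, -6, -3).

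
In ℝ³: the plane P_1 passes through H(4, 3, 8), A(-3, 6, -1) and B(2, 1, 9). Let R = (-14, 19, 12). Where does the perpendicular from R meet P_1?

HA = (-7, 3, -9), HB = (-2, -2, 1); a normal to P_1 is HA × HB = (-15, 25, 20).
Using H: P_1 has equation -15x + 25y + 20z = 175.
Foot = R − λn with λ = (n·R − d)/|n|² = (925 − 175)/1250 = 3/5.
Foot = (-14, 19, 12) − (3/5)·(-15, 25, 20) = (-5, 4, 0).

(-5, 4, 0)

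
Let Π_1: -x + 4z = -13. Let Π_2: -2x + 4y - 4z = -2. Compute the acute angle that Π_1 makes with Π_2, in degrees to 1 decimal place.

55.5

cos θ = |n₁·n₂| / (|n₁||n₂|) = |-14| / (√17 · √36).
θ = arccos(0.56592) ≈ 55.5°.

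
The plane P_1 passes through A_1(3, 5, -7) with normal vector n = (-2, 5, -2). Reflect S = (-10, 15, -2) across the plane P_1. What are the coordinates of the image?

P_1: n·r = n·A_1 gives -2x + 5y - 2z = 33.
λ = (n·S − d)/|n|² = (99 − 33)/33 = 2.
Reflection = S − 2λn = (-10, 15, -2) − 4·(-2, 5, -2) = (-2, -5, 6).

(-2, -5, 6)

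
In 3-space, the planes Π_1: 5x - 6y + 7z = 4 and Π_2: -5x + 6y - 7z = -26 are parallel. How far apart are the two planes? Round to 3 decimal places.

Rescale Π_2 by 1/(-1): 5x - 6y + 7z = 26. Then distance = |4 − 26| / √110 ≈ 2.098.

2.098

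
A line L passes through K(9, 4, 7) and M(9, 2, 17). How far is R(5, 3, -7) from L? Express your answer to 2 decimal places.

A direction vector for L is M − K = (0, -2, 10).
Taking (9, 4, 7) on L with direction v = (0, -2, 10): w = R − (9, 4, 7) = (-4, -1, -14), and w × v = (-38, 40, 8).
Distance = |w × v| / |v| = √3108 / √104 ≈ 5.47.

5.47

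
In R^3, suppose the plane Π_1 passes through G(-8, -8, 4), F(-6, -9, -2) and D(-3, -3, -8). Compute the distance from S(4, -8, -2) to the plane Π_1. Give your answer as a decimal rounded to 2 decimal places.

9.20

GF = (2, -1, -6), GD = (5, 5, -12); a normal to Π_1 is GF × GD = (42, -6, 15).
Using G: Π_1 has equation 42x - 6y + 15z = -228.
n·S − d = (42)·(4) + (-6)·(-8) + (15)·(-2) − (-228) = 414; |n| = √2025.
Distance = |414| / √2025 = 414/√2025 ≈ 9.20.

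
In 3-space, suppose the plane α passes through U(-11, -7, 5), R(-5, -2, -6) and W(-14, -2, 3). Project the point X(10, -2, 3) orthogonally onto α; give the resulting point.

UR = (6, 5, -11), UW = (-3, 5, -2); a normal to α is UR × UW = (45, 45, 45).
Using U: α has equation 45x + 45y + 45z = -585.
Foot = X − λn with λ = (n·X − d)/|n|² = (495 − (-585))/6075 = 8/45.
Foot = (10, -2, 3) − (8/45)·(45, 45, 45) = (2, -10, -5).

(2, -10, -5)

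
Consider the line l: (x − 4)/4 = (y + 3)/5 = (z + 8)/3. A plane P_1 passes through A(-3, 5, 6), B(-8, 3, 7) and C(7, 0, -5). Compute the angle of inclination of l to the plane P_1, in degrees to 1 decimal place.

l has direction (4, 5, 3) through (4, -3, -8).
AB = (-5, -2, 1), AC = (10, -5, -11); a normal to P_1 is AB × AC = (27, -45, 45).
Using A: P_1 has equation 27x - 45y + 45z = -36.
sin θ = |n·v| / (|n||v|) = |18| / (√4779 · √50) = 0.03682.
θ ≈ 2.1°.

2.1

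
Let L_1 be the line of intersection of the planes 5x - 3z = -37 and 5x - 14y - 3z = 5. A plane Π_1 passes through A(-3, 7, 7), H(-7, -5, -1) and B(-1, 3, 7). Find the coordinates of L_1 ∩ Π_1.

(-8, -3, -1)

Direction of L_1: (5, 0, -3) × (5, -14, -3) = (-42, 0, -70).
A point on L_1: solving the two plane equations with x = -14 gives (-14, -3, -11).
AH = (-4, -12, -8), AB = (2, -4, 0); a normal to Π_1 is AH × AB = (-32, -16, 40).
Using A: Π_1 has equation -32x - 16y + 40z = 264.
Substitute r = (-14, -3, -11) + t(-42, 0, -70) into the plane: 56 + (-1456)t = 264, so t = -1/7.
Intersection: (-14, -3, -11) + (-1/7)·(-42, 0, -70) = (-8, -3, -1).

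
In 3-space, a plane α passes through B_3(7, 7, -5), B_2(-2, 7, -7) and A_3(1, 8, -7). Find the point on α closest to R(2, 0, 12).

(4, -6, 3)

B_3B_2 = (-9, 0, -2), B_3A_3 = (-6, 1, -2); a normal to α is B_3B_2 × B_3A_3 = (2, -6, -9).
Using B_3: α has equation 2x - 6y - 9z = 17.
Foot = R − λn with λ = (n·R − d)/|n|² = (-104 − 17)/121 = -1.
Foot = (2, 0, 12) − (-1)·(2, -6, -9) = (4, -6, 3).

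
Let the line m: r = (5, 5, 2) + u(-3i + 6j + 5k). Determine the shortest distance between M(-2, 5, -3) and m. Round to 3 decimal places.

8.589

Taking (5, 5, 2) on m with direction v = (-3, 6, 5): w = M − (5, 5, 2) = (-7, 0, -5), and w × v = (30, 50, -42).
Distance = |w × v| / |v| = √5164 / √70 ≈ 8.589.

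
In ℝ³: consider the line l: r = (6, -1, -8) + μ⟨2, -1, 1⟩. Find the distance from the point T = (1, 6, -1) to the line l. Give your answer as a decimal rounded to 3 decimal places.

10.312

Taking (6, -1, -8) on l with direction v = (2, -1, 1): w = T − (6, -1, -8) = (-5, 7, 7), and w × v = (14, 19, -9).
Distance = |w × v| / |v| = √638 / √6 ≈ 10.312.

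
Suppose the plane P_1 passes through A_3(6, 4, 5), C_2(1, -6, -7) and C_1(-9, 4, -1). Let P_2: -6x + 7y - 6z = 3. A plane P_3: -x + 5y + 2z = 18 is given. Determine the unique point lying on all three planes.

A_3C_2 = (-5, -10, -12), A_3C_1 = (-15, 0, -6); a normal to P_1 is A_3C_2 × A_3C_1 = (60, 150, -150).
Using A_3: P_1 has equation 60x + 150y - 150z = 210.
Solving the 3×3 linear system 60x + 150y - 150z = 210, -6x + 7y - 6z = 3, -x + 5y + 2z = 18 (e.g. by elimination or Cramer's rule, determinant = 8790) gives (1, 3, 2).

(1, 3, 2)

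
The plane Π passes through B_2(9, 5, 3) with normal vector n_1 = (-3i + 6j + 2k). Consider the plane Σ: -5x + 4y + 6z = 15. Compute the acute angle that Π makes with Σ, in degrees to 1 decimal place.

Π: n_1·r = n_1·B_2 gives -3x + 6y + 2z = 9.
cos θ = |n₁·n₂| / (|n₁||n₂|) = |51| / (√49 · √77).
θ = arccos(0.83028) ≈ 33.9°.

33.9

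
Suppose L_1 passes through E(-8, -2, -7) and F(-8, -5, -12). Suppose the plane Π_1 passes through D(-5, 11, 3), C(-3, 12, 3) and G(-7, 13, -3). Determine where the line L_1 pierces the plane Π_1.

A direction vector for L_1 is F − E = (0, -3, -5).
DC = (2, 1, 0), DG = (-2, 2, -6); a normal to Π_1 is DC × DG = (-6, 12, 6).
Using D: Π_1 has equation -6x + 12y + 6z = 180.
Substitute r = (-8, -2, -7) + t(0, -3, -5) into the plane: -18 + (-66)t = 180, so t = -3.
Intersection: (-8, -2, -7) + (-3)·(0, -3, -5) = (-8, 7, 8).

(-8, 7, 8)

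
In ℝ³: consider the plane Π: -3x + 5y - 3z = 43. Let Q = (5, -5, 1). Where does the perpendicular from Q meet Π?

(-1, 5, -5)

Foot = Q − λn with λ = (n·Q − d)/|n|² = (-43 − 43)/43 = -2.
Foot = (5, -5, 1) − (-2)·(-3, 5, -3) = (-1, 5, -5).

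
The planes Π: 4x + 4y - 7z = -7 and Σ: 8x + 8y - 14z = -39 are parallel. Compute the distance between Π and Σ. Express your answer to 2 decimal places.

Rescale Σ by 1/2: 4x + 4y - 7z = -39/2. Then distance = |-7 − (-39/2)| / √81 ≈ 1.39.

1.39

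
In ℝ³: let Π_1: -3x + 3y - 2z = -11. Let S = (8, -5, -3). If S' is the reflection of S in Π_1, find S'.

(2, 1, -7)

λ = (n·S − d)/|n|² = (-33 − (-11))/22 = -1.
Reflection = S − 2λn = (8, -5, -3) − (-2)·(-3, 3, -2) = (2, 1, -7).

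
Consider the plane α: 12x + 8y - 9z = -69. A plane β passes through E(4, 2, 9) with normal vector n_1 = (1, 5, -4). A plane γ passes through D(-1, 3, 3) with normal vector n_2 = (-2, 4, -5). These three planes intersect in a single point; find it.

(-4, -6, -3)

β: n_1·r = n_1·E gives x + 5y - 4z = -22.
γ: n_2·r = n_2·D gives -2x + 4y - 5z = -1.
Solving the 3×3 linear system 12x + 8y - 9z = -69, x + 5y - 4z = -22, -2x + 4y - 5z = -1 (e.g. by elimination or Cramer's rule, determinant = -130) gives (-4, -6, -3).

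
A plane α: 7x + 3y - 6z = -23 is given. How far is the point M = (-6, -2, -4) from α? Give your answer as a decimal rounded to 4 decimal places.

n·M − d = (7)·(-6) + (3)·(-2) + (-6)·(-4) − (-23) = -1; |n| = √94.
Distance = |-1| / √94 = 1/√94 ≈ 0.1031.

0.1031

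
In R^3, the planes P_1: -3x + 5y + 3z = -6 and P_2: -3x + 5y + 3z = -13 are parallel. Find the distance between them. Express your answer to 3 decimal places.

Same normal n = (-3, 5, 3) with |n| = √43; distance = |-6 − (-13)| / |n| = 7/√43 ≈ 1.067.

1.067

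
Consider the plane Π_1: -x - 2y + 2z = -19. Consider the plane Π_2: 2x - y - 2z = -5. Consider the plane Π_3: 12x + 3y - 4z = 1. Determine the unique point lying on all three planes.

(-3, 7, -4)

Solving the 3×3 linear system -x - 2y + 2z = -19, 2x - y - 2z = -5, 12x + 3y - 4z = 1 (e.g. by elimination or Cramer's rule, determinant = 58) gives (-3, 7, -4).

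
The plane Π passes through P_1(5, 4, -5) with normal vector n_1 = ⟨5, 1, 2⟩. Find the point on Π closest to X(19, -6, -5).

Π: n_1·r = n_1·P_1 gives 5x + y + 2z = 19.
Foot = X − λn with λ = (n·X − d)/|n|² = (79 − 19)/30 = 2.
Foot = (19, -6, -5) − 2·(5, 1, 2) = (9, -8, -9).

(9, -8, -9)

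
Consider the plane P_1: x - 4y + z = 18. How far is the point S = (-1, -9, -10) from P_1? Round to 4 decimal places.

n·S − d = (1)·(-1) + (-4)·(-9) + (1)·(-10) − 18 = 7; |n| = √18.
Distance = |7| / √18 = 7/√18 ≈ 1.6499.

1.6499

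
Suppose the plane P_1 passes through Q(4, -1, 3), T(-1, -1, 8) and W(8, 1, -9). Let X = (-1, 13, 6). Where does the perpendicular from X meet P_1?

QT = (-5, 0, 5), QW = (4, 2, -12); a normal to P_1 is QT × QW = (-10, -40, -10).
Using Q: P_1 has equation -10x - 40y - 10z = -30.
Foot = X − λn with λ = (n·X − d)/|n|² = (-570 − (-30))/1800 = -3/10.
Foot = (-1, 13, 6) − (-3/10)·(-10, -40, -10) = (-4, 1, 3).

(-4, 1, 3)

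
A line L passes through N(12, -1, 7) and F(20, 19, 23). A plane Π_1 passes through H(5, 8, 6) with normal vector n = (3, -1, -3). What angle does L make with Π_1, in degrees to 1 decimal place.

22.1

A direction vector for L is F − N = (8, 20, 16).
Π_1: n·r = n·H gives 3x - y - 3z = -11.
sin θ = |n·v| / (|n||v|) = |-44| / (√19 · √720) = 0.37619.
θ ≈ 22.1°.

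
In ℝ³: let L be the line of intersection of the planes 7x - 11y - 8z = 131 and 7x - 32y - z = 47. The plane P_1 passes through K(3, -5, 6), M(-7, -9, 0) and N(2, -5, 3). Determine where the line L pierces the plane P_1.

(10, 1, -9)

Direction of L: (7, -11, -8) × (7, -32, -1) = (-245, -49, -147).
A point on L: solving the two plane equations with x = 30 gives (30, 5, 3).
KM = (-10, -4, -6), KN = (-1, 0, -3); a normal to P_1 is KM × KN = (12, -24, -4).
Using K: P_1 has equation 12x - 24y - 4z = 132.
Substitute r = (30, 5, 3) + t(-245, -49, -147) into the plane: 228 + (-1176)t = 132, so t = 4/49.
Intersection: (30, 5, 3) + (4/49)·(-245, -49, -147) = (10, 1, -9).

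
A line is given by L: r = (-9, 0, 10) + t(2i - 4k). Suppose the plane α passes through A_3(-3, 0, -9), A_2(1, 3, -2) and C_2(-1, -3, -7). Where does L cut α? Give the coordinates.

A_3A_2 = (4, 3, 7), A_3C_2 = (2, -3, 2); a normal to α is A_3A_2 × A_3C_2 = (27, 6, -18).
Using A_3: α has equation 27x + 6y - 18z = 81.
Substitute r = (-9, 0, 10) + t(2, 0, -4) into the plane: -423 + 126t = 81, so t = 4.
Intersection: (-9, 0, 10) + 4·(2, 0, -4) = (-1, 0, -6).

(-1, 0, -6)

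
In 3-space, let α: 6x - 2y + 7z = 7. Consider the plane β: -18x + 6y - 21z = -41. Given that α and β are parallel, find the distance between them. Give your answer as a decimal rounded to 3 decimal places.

0.707

Rescale β by 1/(-3): 6x - 2y + 7z = 41/3. Then distance = |7 − (41/3)| / √89 ≈ 0.707.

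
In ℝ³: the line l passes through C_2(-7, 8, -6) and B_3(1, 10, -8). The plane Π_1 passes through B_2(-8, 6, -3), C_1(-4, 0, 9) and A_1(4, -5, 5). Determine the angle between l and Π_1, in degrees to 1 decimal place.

43.9

A direction vector for l is B_3 − C_2 = (8, 2, -2).
B_2C_1 = (4, -6, 12), B_2A_1 = (12, -11, 8); a normal to Π_1 is B_2C_1 × B_2A_1 = (84, 112, 28).
Using B_2: Π_1 has equation 84x + 112y + 28z = -84.
sin θ = |n·v| / (|n||v|) = |840| / (√20384 · √72) = 0.69338.
θ ≈ 43.9°.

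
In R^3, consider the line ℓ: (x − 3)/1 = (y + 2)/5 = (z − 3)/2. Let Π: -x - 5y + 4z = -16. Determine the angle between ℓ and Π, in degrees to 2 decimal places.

ℓ has direction (1, 5, 2) through (3, -2, 3).
sin θ = |n·v| / (|n||v|) = |-18| / (√42 · √30) = 0.50709.
θ ≈ 30.47°.

30.47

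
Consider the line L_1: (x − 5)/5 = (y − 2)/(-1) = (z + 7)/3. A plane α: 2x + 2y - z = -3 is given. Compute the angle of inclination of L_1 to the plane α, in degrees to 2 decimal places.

L_1 has direction (5, -1, 3) through (5, 2, -7).
sin θ = |n·v| / (|n||v|) = |5| / (√9 · √35) = 0.28172.
θ ≈ 16.36°.

16.36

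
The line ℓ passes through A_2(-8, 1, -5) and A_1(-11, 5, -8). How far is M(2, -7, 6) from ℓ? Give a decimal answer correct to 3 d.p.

4.423

A direction vector for ℓ is A_1 − A_2 = (-3, 4, -3).
Taking (-8, 1, -5) on ℓ with direction v = (-3, 4, -3): w = M − (-8, 1, -5) = (10, -8, 11), and w × v = (-20, -3, 16).
Distance = |w × v| / |v| = √665 / √34 ≈ 4.423.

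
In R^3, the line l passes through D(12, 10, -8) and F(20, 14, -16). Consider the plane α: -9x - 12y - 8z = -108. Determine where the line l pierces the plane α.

A direction vector for l is F − D = (8, 4, -8).
Substitute r = (12, 10, -8) + t(8, 4, -8) into the plane: -164 + (-56)t = -108, so t = -1.
Intersection: (12, 10, -8) + (-1)·(8, 4, -8) = (4, 6, 0).

(4, 6, 0)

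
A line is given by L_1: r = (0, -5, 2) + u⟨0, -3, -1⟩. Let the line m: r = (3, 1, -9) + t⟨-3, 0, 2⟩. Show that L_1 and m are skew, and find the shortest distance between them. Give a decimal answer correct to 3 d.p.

Common perpendicular direction n = (0, -3, -1) × (-3, 0, 2) = (-6, 3, -9).
With w = (3, 1, -9) − (0, -5, 2) = (3, 6, -11), w · n = 99.
Since n ≠ 0 the lines are not parallel, and w · n = 99 ≠ 0 so they do not intersect; hence they are skew.
Distance = |w · n| / |n| = |99| / √126 ≈ 8.820.

8.820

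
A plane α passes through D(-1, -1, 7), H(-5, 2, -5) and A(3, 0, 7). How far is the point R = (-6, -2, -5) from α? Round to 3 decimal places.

DH = (-4, 3, -12), DA = (4, 1, 0); a normal to α is DH × DA = (12, -48, -16).
Using D: α has equation 12x - 48y - 16z = -76.
n·R − d = (12)·(-6) + (-48)·(-2) + (-16)·(-5) − (-76) = 180; |n| = √2704.
Distance = |180| / √2704 = 180/√2704 ≈ 3.462.

3.462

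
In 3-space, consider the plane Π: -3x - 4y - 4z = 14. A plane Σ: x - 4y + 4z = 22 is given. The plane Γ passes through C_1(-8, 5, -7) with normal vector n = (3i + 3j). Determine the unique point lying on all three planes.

(2, -5, 0)

Γ: n·r = n·C_1 gives 3x + 3y = -9.
Solving the 3×3 linear system -3x - 4y - 4z = 14, x - 4y + 4z = 22, 3x + 3y = -9 (e.g. by elimination or Cramer's rule, determinant = -72) gives (2, -5, 0).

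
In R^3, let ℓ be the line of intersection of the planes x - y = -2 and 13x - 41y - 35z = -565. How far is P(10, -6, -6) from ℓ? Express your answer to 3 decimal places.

Direction of ℓ: (1, -1, 0) × (13, -41, -35) = (35, 35, -28).
A point on ℓ: solving the two plane equations with x = 6 gives (6, 8, 9).
Taking (6, 8, 9) on ℓ with direction v = (35, 35, -28): w = P − (6, 8, 9) = (4, -14, -15), and w × v = (917, -413, 630).
Distance = |w × v| / |v| = √1408358 / √3234 ≈ 20.868.

20.868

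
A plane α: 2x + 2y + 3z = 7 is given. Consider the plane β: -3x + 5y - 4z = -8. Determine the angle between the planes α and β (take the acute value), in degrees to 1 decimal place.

74.1

cos θ = |n₁·n₂| / (|n₁||n₂|) = |-8| / (√17 · √50).
θ = arccos(0.27440) ≈ 74.1°.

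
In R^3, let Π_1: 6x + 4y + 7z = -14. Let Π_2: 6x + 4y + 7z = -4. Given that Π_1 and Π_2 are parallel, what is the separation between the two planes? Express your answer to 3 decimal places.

Same normal n = (6, 4, 7) with |n| = √101; distance = |-14 − (-4)| / |n| = 10/√101 ≈ 0.995.

0.995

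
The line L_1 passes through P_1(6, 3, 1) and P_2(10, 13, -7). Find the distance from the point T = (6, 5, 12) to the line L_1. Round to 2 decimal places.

9.97

A direction vector for L_1 is P_2 − P_1 = (4, 10, -8).
Taking (6, 3, 1) on L_1 with direction v = (4, 10, -8): w = T − (6, 3, 1) = (0, 2, 11), and w × v = (-126, 44, -8).
Distance = |w × v| / |v| = √17876 / √180 ≈ 9.97.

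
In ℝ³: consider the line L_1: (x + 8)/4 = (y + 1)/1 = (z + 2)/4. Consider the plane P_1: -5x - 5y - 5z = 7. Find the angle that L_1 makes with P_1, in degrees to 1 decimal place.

64.8

L_1 has direction (4, 1, 4) through (-8, -1, -2).
sin θ = |n·v| / (|n||v|) = |-45| / (√75 · √33) = 0.90453.
θ ≈ 64.8°.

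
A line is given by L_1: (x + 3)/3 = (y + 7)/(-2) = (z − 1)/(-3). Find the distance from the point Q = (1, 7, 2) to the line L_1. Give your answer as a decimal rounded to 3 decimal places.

L_1 has direction (3, -2, -3) through (-3, -7, 1).
Taking (-3, -7, 1) on L_1 with direction v = (3, -2, -3): w = Q − (-3, -7, 1) = (4, 14, 1), and w × v = (-40, 15, -50).
Distance = |w × v| / |v| = √4325 / √22 ≈ 14.021.

14.021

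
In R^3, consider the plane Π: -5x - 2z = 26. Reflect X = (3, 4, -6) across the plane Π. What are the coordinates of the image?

λ = (n·X − d)/|n|² = (-3 − 26)/29 = -1.
Reflection = X − 2λn = (3, 4, -6) − (-2)·(-5, 0, -2) = (-7, 4, -10).

(-7, 4, -10)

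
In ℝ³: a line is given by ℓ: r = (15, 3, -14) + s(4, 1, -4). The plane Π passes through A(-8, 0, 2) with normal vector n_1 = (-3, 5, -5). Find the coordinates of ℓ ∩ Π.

Π: n_1·r = n_1·A gives -3x + 5y - 5z = 14.
Substitute r = (15, 3, -14) + t(4, 1, -4) into the plane: 40 + 13t = 14, so t = -2.
Intersection: (15, 3, -14) + (-2)·(4, 1, -4) = (7, 1, -6).

(7, 1, -6)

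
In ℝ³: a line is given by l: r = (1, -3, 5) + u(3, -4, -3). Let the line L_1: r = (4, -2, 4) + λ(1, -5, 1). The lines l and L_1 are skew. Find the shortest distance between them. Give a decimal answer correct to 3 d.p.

Common perpendicular direction n = (3, -4, -3) × (1, -5, 1) = (-19, -6, -11).
With w = (4, -2, 4) − (1, -3, 5) = (3, 1, -1), w · n = -52.
Distance = |w · n| / |n| = |-52| / √518 ≈ 2.285.

2.285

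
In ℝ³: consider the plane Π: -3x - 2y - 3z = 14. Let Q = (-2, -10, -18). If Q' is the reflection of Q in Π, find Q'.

λ = (n·Q − d)/|n|² = (80 − 14)/22 = 3.
Reflection = Q − 2λn = (-2, -10, -18) − 6·(-3, -2, -3) = (16, 2, 0).

(16, 2, 0)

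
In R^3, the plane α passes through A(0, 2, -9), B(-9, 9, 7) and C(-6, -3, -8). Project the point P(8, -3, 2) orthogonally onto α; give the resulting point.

(0, 5, -6)

AB = (-9, 7, 16), AC = (-6, -5, 1); a normal to α is AB × AC = (87, -87, 87).
Using A: α has equation 87x - 87y + 87z = -957.
Foot = P − λn with λ = (n·P − d)/|n|² = (1131 − (-957))/22707 = 8/87.
Foot = (8, -3, 2) − (8/87)·(87, -87, 87) = (0, 5, -6).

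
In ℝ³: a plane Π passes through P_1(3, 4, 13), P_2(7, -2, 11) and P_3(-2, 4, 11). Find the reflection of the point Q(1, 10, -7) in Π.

(-11, -8, 23)

P_1P_2 = (4, -6, -2), P_1P_3 = (-5, 0, -2); a normal to Π is P_1P_2 × P_1P_3 = (12, 18, -30).
Using P_1: Π has equation 12x + 18y - 30z = -282.
λ = (n·Q − d)/|n|² = (402 − (-282))/1368 = 1/2.
Reflection = Q − 2λn = (1, 10, -7) − 1·(12, 18, -30) = (-11, -8, 23).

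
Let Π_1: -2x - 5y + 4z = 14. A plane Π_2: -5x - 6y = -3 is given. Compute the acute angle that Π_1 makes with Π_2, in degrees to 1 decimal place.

cos θ = |n₁·n₂| / (|n₁||n₂|) = |40| / (√45 · √61).
θ = arccos(0.76346) ≈ 40.2°.

40.2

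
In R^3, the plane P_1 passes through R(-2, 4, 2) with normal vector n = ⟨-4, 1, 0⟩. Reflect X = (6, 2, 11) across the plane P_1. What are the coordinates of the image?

(-10, 6, 11)

P_1: n·r = n·R gives -4x + y = 12.
λ = (n·X − d)/|n|² = (-22 − 12)/17 = -2.
Reflection = X − 2λn = (6, 2, 11) − (-4)·(-4, 1, 0) = (-10, 6, 11).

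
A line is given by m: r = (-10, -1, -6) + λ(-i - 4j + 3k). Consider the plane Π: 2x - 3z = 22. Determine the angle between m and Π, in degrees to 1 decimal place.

sin θ = |n·v| / (|n||v|) = |-11| / (√13 · √26) = 0.59832.
θ ≈ 36.7°.

36.7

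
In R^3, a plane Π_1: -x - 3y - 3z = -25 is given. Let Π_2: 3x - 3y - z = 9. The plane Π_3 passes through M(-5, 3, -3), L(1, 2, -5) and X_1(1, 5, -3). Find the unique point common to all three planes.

(10, 8, -3)

ML = (6, -1, -2), MX_1 = (6, 2, 0); a normal to Π_3 is ML × MX_1 = (4, -12, 18).
Using M: Π_3 has equation 4x - 12y + 18z = -110.
Solving the 3×3 linear system -x - 3y - 3z = -25, 3x - 3y - z = 9, 4x - 12y + 18z = -110 (e.g. by elimination or Cramer's rule, determinant = 312) gives (10, 8, -3).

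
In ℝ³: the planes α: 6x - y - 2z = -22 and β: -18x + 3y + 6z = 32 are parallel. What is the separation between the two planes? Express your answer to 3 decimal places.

Rescale β by 1/(-3): 6x - y - 2z = -32/3. Then distance = |-22 − (-32/3)| / √41 ≈ 1.770.

1.770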